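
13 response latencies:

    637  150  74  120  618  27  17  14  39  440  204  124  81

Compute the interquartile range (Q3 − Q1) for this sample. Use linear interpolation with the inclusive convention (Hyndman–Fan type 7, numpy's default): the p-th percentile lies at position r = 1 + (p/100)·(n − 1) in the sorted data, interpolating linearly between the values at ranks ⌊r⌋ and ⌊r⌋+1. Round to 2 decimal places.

Sorted: 14, 17, 27, 39, 74, 81, 120, 124, 150, 204, 440, 618, 637.
n = 13.
P25: r = 4 (integer) → 39.
P75: r = 10 (integer) → 204.
Difference: 204 − 39 = 165.

165.00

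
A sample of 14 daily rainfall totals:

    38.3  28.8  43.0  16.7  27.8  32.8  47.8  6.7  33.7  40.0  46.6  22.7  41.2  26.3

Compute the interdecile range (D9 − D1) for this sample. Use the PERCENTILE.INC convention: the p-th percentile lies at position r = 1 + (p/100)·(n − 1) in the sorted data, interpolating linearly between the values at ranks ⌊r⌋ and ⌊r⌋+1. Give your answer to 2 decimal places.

27.02

Sorted: 6.7, 16.7, 22.7, 26.3, 27.8, 28.8, 32.8, 33.7, 38.3, 40.0, 41.2, 43.0, 46.6, 47.8.
n = 14.
P10: r = 2.3; ranks 2–3 are 16.7, 22.7; interpolating gives 18.5.
P90: r = 12.7; ranks 12–13 are 43.0, 46.6; interpolating gives 45.52.
Difference: 45.52 − 18.5 = 27.02.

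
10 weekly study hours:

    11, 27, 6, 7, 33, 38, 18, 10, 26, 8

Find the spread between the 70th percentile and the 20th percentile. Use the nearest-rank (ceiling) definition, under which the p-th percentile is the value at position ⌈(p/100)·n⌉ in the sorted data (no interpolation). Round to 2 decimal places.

19.00

Sorted: 6, 7, 8, 10, 11, 18, 26, 27, 33, 38.
n = 10.
P20: rank ⌈20/100·10⌉ = 2 → 7.
P70: rank ⌈70/100·10⌉ = 7 → 26.
Difference: 26 − 7 = 19.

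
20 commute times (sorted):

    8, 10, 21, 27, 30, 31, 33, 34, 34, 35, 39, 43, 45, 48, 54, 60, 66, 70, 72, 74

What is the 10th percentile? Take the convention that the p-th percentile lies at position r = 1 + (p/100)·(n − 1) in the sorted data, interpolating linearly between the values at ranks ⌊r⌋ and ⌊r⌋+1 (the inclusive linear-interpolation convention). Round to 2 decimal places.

19.90

n = 20.
r = 1 + (10/100)·(20 − 1) = 1 + 1.9 = 2.9.
Rank 2 is 10 and rank 3 is 21.
Interpolate: 10 + 0.9·(21 − 10) = 10 + 0.9·11 = 19.9.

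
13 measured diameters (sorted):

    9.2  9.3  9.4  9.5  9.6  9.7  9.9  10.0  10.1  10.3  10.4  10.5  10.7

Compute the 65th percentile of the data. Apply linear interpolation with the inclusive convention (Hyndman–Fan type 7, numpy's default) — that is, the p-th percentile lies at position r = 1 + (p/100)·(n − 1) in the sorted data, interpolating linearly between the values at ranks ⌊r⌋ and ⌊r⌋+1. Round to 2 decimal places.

10.08

n = 13.
r = 1 + (65/100)·(13 − 1) = 1 + 7.8 = 8.8.
Rank 8 is 10.0 and rank 9 is 10.1.
Interpolate: 10.0 + 0.8·(10.1 − 10.0) = 10.0 + 0.8·0.1 = 10.08.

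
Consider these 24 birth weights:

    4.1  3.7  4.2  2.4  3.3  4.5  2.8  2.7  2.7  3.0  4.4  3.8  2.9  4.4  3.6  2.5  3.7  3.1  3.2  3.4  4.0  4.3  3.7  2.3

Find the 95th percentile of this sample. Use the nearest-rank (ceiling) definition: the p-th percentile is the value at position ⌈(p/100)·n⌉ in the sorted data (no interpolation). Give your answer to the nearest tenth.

Sorted: 2.3, 2.4, 2.5, 2.7, 2.7, 2.8, 2.9, 3.0, 3.1, 3.2, 3.3, 3.4, 3.6, 3.7, 3.7, 3.7, 3.8, 4.0, 4.1, 4.2, 4.3, 4.4, 4.4, 4.5.
n = 24.
Position = ⌈95/100 · 24⌉ = ⌈22.8⌉ = 23.
The value at rank 23 is 4.4.

4.4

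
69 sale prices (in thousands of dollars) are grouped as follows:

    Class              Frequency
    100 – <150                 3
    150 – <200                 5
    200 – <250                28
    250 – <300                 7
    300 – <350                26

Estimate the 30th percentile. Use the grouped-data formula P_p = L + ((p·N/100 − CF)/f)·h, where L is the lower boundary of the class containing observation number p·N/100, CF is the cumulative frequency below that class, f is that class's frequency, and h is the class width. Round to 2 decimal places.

N = 69; target position k = 30/100 · 69 = 20.7.
Cumulative frequencies: 3, 8, 36, 43, 69.
Observation 20.7 falls in the class 200 – <250.
L = 200, CF = 8, f = 28, h = 50.
P30 = 200 + ((20.7 − 8)/28)·50 = 200 + 22.6786 = 222.679.

222.68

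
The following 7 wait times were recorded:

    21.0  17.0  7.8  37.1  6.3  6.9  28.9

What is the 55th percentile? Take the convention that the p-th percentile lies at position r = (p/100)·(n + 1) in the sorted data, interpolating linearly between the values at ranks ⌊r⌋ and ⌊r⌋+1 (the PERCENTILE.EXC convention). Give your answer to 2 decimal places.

18.60

Sorted: 6.3, 6.9, 7.8, 17.0, 21.0, 28.9, 37.1.
n = 7.
r = (55/100)·(7 + 1) = 4.4.
Rank 4 is 17.0 and rank 5 is 21.0.
Interpolate: 17.0 + 0.4·(21.0 − 17.0) = 17.0 + 0.4·4 = 18.6.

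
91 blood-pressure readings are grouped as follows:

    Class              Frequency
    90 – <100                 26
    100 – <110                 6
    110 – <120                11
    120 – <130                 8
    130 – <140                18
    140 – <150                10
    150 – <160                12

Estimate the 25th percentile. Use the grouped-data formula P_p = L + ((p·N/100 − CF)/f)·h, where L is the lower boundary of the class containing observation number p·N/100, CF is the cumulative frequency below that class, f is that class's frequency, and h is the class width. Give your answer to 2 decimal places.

98.75

N = 91; target position k = 25/100 · 91 = 22.75.
Cumulative frequencies: 26, 32, 43, 51, 69, 79, 91.
Observation 22.75 falls in the class 90 – <100.
L = 90, CF = 0, f = 26, h = 10.
P25 = 90 + ((22.75 − 0)/26)·10 = 90 + 8.75 = 98.75.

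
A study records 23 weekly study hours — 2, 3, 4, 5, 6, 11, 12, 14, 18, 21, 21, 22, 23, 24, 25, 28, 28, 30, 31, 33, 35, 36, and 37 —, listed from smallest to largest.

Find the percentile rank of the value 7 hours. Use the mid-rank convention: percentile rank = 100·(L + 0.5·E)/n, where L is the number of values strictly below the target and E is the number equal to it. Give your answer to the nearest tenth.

21.7

Count below 7: L = 5; count equal: E = 0; n = 23.
Percentile rank = 100·(5 + 0.5·0)/23 = 100·5/23 = 21.74.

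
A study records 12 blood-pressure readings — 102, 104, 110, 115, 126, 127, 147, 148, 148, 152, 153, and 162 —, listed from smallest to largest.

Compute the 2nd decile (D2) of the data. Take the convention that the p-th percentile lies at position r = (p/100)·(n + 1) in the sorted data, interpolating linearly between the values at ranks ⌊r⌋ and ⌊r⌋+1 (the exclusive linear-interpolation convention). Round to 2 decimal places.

107.60

n = 12.
r = (20/100)·(12 + 1) = 2.6.
Rank 2 is 104 and rank 3 is 110.
Interpolate: 104 + 0.6·(110 − 104) = 104 + 0.6·6 = 107.6.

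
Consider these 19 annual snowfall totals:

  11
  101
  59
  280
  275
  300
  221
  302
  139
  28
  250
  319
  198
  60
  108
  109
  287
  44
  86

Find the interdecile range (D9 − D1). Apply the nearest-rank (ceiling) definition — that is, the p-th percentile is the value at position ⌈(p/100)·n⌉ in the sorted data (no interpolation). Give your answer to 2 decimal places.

Sorted: 11, 28, 44, 59, 60, 86, 101, 108, 109, 139, 198, 221, 250, 275, 280, 287, 300, 302, 319.
n = 19.
P10: rank ⌈10/100·19⌉ = 2 → 28.
P90: rank ⌈90/100·19⌉ = 18 → 302.
Difference: 302 − 28 = 274.

274.00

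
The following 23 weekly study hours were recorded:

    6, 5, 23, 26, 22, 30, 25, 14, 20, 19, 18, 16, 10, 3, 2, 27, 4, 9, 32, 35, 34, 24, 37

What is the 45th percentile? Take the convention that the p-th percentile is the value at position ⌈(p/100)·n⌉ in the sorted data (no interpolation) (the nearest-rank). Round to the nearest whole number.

Sorted: 2, 3, 4, 5, 6, 9, 10, 14, 16, 18, 19, 20, 22, 23, 24, 25, 26, 27, 30, 32, 34, 35, 37.
n = 23.
Position = ⌈45/100 · 23⌉ = ⌈10.35⌉ = 11.
The value at rank 11 is 19.

19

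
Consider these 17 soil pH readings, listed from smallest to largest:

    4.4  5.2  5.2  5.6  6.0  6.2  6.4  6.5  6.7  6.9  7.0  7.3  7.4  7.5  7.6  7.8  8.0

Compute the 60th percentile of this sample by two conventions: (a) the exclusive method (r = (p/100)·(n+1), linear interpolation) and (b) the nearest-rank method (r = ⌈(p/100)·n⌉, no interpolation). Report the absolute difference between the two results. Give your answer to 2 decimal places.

n = 17.
(a) r = 10.8; between ranks 10 (6.9) and 11 (7.0): 6.98.
(b) the nearest-rank method: rank 11 → 7.
|6.98 − 7| = 0.02.

0.02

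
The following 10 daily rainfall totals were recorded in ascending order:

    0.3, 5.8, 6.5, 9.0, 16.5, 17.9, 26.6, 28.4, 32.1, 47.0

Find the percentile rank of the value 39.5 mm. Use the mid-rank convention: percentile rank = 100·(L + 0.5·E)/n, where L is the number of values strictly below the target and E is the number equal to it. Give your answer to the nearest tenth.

Count below 39.5: L = 9; count equal: E = 0; n = 10.
Percentile rank = 100·(9 + 0.5·0)/10 = 100·9/10 = 90.

90.0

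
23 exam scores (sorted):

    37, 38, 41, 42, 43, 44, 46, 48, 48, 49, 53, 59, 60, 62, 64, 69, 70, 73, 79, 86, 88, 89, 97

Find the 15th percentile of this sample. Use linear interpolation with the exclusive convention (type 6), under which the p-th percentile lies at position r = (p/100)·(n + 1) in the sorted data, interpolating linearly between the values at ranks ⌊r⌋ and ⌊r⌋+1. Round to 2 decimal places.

n = 23.
r = (15/100)·(23 + 1) = 3.6.
Rank 3 is 41 and rank 4 is 42.
Interpolate: 41 + 0.6·(42 − 41) = 41 + 0.6·1 = 41.6.

41.60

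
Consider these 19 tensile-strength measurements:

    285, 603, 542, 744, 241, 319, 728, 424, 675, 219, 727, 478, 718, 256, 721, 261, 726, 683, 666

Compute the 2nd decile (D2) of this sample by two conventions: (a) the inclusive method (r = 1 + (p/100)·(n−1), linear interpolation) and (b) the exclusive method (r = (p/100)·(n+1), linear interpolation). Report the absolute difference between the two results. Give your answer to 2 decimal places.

Sorted: 219, 241, 256, 261, 285, 319, 424, 478, 542, 603, 666, 675, 683, 718, 721, 726, 727, 728, 744.
n = 19.
(a) r = 4.6; between ranks 4 (261) and 5 (285): 275.4.
(b) r = 4 → value at rank 4 = 261.
|275.4 − 261| = 14.4.

14.40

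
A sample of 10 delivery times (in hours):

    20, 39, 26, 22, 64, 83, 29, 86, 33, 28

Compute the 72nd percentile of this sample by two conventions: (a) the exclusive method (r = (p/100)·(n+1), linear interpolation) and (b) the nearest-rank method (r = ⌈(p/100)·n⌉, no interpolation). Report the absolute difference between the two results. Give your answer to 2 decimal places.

Sorted: 20, 22, 26, 28, 29, 33, 39, 64, 83, 86.
n = 10.
(a) r = 7.92; between ranks 7 (39) and 8 (64): 62.
(b) the nearest-rank method: rank 8 → 64.
|62 − 64| = 2.

2.00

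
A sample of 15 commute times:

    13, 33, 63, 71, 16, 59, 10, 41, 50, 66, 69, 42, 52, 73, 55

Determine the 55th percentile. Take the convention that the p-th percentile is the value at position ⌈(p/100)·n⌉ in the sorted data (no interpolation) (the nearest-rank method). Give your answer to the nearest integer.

Sorted: 10, 13, 16, 33, 41, 42, 50, 52, 55, 59, 63, 66, 69, 71, 73.
n = 15.
Position = ⌈55/100 · 15⌉ = ⌈8.25⌉ = 9.
The value at rank 9 is 55.

55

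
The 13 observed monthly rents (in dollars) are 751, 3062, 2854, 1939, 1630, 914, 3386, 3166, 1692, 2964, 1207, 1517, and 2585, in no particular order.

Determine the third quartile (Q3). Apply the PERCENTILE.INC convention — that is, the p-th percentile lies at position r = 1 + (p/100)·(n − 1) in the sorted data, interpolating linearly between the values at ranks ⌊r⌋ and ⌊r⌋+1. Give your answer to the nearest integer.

Sorted: 751, 914, 1207, 1517, 1630, 1692, 1939, 2585, 2854, 2964, 3062, 3166, 3386.
n = 13.
r = 1 + (75/100)·(13 − 1) = 1 + 9 = 10.
r is an integer, so P75 is the value at rank 10: 2964.

2964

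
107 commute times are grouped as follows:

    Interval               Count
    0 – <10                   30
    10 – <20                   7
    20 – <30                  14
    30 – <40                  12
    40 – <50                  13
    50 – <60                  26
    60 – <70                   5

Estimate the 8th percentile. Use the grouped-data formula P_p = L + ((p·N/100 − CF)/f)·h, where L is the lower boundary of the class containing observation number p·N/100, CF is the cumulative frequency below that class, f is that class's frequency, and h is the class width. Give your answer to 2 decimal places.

N = 107; target position k = 8/100 · 107 = 8.56.
Cumulative frequencies: 30, 37, 51, 63, 76, 102, 107.
Observation 8.56 falls in the class 0 – <10.
L = 0, CF = 0, f = 30, h = 10.
P8 = 0 + ((8.56 − 0)/30)·10 = 0 + 2.85333 = 2.85333.

2.85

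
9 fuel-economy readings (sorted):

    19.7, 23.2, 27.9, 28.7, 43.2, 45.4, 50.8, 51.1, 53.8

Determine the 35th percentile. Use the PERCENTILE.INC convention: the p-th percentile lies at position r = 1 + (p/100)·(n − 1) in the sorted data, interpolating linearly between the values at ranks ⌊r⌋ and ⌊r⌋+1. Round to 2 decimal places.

n = 9.
r = 1 + (35/100)·(9 − 1) = 1 + 2.8 = 3.8.
Rank 3 is 27.9 and rank 4 is 28.7.
Interpolate: 27.9 + 0.8·(28.7 − 27.9) = 27.9 + 0.8·0.8 = 28.54.

28.54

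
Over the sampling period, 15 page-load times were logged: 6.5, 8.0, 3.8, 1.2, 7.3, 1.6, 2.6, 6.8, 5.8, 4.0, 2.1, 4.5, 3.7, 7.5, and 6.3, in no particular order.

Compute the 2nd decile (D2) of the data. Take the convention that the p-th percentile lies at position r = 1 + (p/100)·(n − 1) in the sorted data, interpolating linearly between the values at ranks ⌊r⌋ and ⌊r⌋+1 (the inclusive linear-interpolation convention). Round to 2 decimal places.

2.50

Sorted: 1.2, 1.6, 2.1, 2.6, 3.7, 3.8, 4.0, 4.5, 5.8, 6.3, 6.5, 6.8, 7.3, 7.5, 8.0.
n = 15.
r = 1 + (20/100)·(15 − 1) = 1 + 2.8 = 3.8.
Rank 3 is 2.1 and rank 4 is 2.6.
Interpolate: 2.1 + 0.8·(2.6 − 2.1) = 2.1 + 0.8·0.5 = 2.5.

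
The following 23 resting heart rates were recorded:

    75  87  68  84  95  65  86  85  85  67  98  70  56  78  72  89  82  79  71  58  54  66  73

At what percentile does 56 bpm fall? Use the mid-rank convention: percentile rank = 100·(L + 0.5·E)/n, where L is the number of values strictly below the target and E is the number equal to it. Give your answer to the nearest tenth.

6.5

Sorted: 54, 56, 58, 65, 66, 67, 68, 70, 71, 72, 73, 75, 78, 79, 82, 84, 85, 85, 86, 87, 89, 95, 98.
Count below 56: L = 1; count equal: E = 1; n = 23.
Percentile rank = 100·(1 + 0.5·1)/23 = 100·1.5/23 = 6.522.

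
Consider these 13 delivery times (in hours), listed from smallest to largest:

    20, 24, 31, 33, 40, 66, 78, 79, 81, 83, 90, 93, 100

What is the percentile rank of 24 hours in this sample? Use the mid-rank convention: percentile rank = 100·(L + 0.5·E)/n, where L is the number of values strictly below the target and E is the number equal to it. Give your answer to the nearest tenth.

Count below 24: L = 1; count equal: E = 1; n = 13.
Percentile rank = 100·(1 + 0.5·1)/13 = 100·1.5/13 = 11.54.

11.5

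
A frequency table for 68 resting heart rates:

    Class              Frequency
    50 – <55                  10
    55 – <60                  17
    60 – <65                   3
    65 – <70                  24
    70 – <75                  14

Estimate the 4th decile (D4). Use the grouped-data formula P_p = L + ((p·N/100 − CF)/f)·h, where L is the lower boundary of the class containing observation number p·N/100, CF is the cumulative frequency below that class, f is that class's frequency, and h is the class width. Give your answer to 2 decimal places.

60.33

N = 68; target position k = 40/100 · 68 = 27.2.
Cumulative frequencies: 10, 27, 30, 54, 68.
Observation 27.2 falls in the class 60 – <65.
L = 60, CF = 27, f = 3, h = 5.
P40 = 60 + ((27.2 − 27)/3)·5 = 60 + 0.333333 = 60.3333.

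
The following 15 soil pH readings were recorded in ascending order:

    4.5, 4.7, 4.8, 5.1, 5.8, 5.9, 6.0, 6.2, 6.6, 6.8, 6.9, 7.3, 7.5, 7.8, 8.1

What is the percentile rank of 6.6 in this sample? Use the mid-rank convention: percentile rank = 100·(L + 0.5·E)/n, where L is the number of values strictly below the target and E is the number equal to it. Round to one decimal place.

Count below 6.6: L = 8; count equal: E = 1; n = 15.
Percentile rank = 100·(8 + 0.5·1)/15 = 100·8.5/15 = 56.67.

56.7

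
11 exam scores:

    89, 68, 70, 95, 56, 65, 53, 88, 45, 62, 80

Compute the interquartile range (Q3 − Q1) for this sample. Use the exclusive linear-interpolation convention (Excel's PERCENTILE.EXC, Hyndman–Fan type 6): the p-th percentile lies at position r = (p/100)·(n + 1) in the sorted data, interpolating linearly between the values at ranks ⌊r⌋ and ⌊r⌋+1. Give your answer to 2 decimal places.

32.00

Sorted: 45, 53, 56, 62, 65, 68, 70, 80, 88, 89, 95.
n = 11.
P25: r = 3 (integer) → 56.
P75: r = 9 (integer) → 88.
Difference: 88 − 56 = 32.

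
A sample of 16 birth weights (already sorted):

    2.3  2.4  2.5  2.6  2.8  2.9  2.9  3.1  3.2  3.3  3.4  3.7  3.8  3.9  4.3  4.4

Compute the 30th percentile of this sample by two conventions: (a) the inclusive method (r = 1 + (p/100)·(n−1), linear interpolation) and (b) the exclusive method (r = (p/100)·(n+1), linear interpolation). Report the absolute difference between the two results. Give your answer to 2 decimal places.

0.04

n = 16.
(a) r = 5.5; between ranks 5 (2.8) and 6 (2.9): 2.85.
(b) r = 5.1; between ranks 5 (2.8) and 6 (2.9): 2.81.
|2.85 − 2.81| = 0.04.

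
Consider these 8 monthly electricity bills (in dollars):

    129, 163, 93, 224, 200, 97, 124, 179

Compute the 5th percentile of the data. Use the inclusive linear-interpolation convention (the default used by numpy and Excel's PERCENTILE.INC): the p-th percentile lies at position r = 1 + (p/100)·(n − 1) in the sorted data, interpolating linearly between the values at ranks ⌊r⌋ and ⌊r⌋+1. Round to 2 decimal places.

Sorted: 93, 97, 124, 129, 163, 179, 200, 224.
n = 8.
r = 1 + (5/100)·(8 − 1) = 1 + 0.35 = 1.35.
Rank 1 is 93 and rank 2 is 97.
Interpolate: 93 + 0.35·(97 − 93) = 93 + 0.35·4 = 94.4.

94.40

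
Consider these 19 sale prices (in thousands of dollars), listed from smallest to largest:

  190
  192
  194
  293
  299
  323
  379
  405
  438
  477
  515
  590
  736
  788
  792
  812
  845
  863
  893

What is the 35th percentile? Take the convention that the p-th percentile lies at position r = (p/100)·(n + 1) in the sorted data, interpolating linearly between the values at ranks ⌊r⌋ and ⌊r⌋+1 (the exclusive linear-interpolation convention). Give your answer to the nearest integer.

379

n = 19.
r = (35/100)·(19 + 1) = 7.
r is an integer, so P35 is the value at rank 7: 379.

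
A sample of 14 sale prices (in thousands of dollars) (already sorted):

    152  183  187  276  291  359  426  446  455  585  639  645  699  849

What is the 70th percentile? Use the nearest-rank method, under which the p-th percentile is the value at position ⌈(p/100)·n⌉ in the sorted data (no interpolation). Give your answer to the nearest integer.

585

n = 14.
Position = ⌈70/100 · 14⌉ = ⌈9.8⌉ = 10.
The value at rank 10 is 585.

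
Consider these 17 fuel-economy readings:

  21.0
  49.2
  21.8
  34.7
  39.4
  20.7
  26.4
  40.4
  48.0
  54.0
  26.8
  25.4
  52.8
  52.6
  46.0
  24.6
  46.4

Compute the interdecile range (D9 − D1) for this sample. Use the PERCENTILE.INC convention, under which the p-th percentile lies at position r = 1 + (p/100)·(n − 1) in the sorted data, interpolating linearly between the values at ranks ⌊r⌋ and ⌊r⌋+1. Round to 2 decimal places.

Sorted: 20.7, 21.0, 21.8, 24.6, 25.4, 26.4, 26.8, 34.7, 39.4, 40.4, 46.0, 46.4, 48.0, 49.2, 52.6, 52.8, 54.0.
n = 17.
P10: r = 2.6; ranks 2–3 are 21.0, 21.8; interpolating gives 21.48.
P90: r = 15.4; ranks 15–16 are 52.6, 52.8; interpolating gives 52.68.
Difference: 52.68 − 21.48 = 31.2.

31.20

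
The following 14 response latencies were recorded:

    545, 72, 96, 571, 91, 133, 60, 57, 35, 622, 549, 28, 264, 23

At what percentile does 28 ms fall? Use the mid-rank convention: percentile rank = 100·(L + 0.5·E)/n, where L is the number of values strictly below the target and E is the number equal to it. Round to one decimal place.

Sorted: 23, 28, 35, 57, 60, 72, 91, 96, 133, 264, 545, 549, 571, 622.
Count below 28: L = 1; count equal: E = 1; n = 14.
Percentile rank = 100·(1 + 0.5·1)/14 = 100·1.5/14 = 10.71.

10.7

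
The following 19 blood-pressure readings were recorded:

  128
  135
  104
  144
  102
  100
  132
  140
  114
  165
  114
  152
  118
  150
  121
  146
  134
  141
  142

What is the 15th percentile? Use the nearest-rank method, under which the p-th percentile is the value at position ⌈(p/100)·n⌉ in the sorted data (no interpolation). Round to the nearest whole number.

104

Sorted: 100, 102, 104, 114, 114, 118, 121, 128, 132, 134, 135, 140, 141, 142, 144, 146, 150, 152, 165.
n = 19.
Position = ⌈15/100 · 19⌉ = ⌈2.85⌉ = 3.
The value at rank 3 is 104.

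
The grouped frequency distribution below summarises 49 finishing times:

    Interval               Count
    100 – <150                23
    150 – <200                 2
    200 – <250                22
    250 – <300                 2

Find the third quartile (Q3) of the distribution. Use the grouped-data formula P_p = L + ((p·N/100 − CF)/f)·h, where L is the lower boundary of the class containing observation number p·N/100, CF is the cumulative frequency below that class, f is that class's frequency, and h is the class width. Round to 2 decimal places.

N = 49; target position k = 75/100 · 49 = 36.75.
Cumulative frequencies: 23, 25, 47, 49.
Observation 36.75 falls in the class 200 – <250.
L = 200, CF = 25, f = 22, h = 50.
P75 = 200 + ((36.75 − 25)/22)·50 = 200 + 26.7045 = 226.705.

226.70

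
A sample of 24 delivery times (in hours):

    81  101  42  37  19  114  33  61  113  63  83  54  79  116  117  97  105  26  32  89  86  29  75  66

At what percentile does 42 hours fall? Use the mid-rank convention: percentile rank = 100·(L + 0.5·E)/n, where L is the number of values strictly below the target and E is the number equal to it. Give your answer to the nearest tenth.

Sorted: 19, 26, 29, 32, 33, 37, 42, 54, 61, 63, 66, 75, 79, 81, 83, 86, 89, 97, 101, 105, 113, 114, 116, 117.
Count below 42: L = 6; count equal: E = 1; n = 24.
Percentile rank = 100·(6 + 0.5·1)/24 = 100·6.5/24 = 27.08.

27.1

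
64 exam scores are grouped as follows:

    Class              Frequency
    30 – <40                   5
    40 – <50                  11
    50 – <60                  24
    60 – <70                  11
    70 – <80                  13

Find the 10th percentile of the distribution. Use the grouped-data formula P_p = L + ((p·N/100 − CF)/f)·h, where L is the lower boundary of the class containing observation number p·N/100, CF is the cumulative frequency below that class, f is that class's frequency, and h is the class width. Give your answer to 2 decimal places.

N = 64; target position k = 10/100 · 64 = 6.4.
Cumulative frequencies: 5, 16, 40, 51, 64.
Observation 6.4 falls in the class 40 – <50.
L = 40, CF = 5, f = 11, h = 10.
P10 = 40 + ((6.4 − 5)/11)·10 = 40 + 1.27273 = 41.2727.

41.27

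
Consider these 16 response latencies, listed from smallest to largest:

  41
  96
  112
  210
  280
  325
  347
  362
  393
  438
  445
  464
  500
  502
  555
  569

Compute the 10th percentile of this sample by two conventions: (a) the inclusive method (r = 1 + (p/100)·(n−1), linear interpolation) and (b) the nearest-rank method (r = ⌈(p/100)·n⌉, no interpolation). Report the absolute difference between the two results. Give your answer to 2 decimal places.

n = 16.
(a) r = 2.5; between ranks 2 (96) and 3 (112): 104.
(b) the nearest-rank method: rank 2 → 96.
|104 − 96| = 8.

8.00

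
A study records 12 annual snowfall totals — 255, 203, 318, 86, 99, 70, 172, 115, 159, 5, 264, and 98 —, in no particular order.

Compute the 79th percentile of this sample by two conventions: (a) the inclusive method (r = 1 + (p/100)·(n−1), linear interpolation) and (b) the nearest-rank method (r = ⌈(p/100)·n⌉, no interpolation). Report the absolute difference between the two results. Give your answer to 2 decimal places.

Sorted: 5, 70, 86, 98, 99, 115, 159, 172, 203, 255, 264, 318.
n = 12.
(a) r = 9.69; between ranks 9 (203) and 10 (255): 238.88.
(b) the nearest-rank method: rank 10 → 255.
|238.88 − 255| = 16.12.

16.12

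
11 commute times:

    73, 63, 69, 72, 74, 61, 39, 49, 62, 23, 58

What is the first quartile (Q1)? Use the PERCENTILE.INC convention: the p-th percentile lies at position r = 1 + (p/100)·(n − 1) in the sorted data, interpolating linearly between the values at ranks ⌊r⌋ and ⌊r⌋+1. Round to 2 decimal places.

Sorted: 23, 39, 49, 58, 61, 62, 63, 69, 72, 73, 74.
n = 11.
r = 1 + (25/100)·(11 − 1) = 1 + 2.5 = 3.5.
Rank 3 is 49 and rank 4 is 58.
Interpolate: 49 + 0.5·(58 − 49) = 49 + 0.5·9 = 53.5.

53.50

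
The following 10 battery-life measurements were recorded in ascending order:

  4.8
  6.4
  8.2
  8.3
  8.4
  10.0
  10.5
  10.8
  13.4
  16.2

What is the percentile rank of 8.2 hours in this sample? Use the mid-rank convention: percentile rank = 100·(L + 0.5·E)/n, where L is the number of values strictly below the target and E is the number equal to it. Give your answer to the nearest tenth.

Count below 8.2: L = 2; count equal: E = 1; n = 10.
Percentile rank = 100·(2 + 0.5·1)/10 = 100·2.5/10 = 25.

25.0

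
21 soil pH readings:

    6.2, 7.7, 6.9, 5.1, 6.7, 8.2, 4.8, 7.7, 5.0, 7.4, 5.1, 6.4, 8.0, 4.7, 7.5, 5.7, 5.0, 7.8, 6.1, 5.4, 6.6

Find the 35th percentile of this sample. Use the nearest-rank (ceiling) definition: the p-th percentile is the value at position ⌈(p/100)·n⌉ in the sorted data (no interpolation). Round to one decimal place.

Sorted: 4.7, 4.8, 5.0, 5.0, 5.1, 5.1, 5.4, 5.7, 6.1, 6.2, 6.4, 6.6, 6.7, 6.9, 7.4, 7.5, 7.7, 7.7, 7.8, 8.0, 8.2.
n = 21.
Position = ⌈35/100 · 21⌉ = ⌈7.35⌉ = 8.
The value at rank 8 is 5.7.

5.7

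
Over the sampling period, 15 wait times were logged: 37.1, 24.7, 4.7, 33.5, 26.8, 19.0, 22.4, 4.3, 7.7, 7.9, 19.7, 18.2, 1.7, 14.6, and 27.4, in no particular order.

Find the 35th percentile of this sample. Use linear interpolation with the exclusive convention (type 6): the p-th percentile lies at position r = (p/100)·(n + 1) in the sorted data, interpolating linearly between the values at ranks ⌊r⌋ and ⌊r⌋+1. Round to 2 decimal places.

Sorted: 1.7, 4.3, 4.7, 7.7, 7.9, 14.6, 18.2, 19.0, 19.7, 22.4, 24.7, 26.8, 27.4, 33.5, 37.1.
n = 15.
r = (35/100)·(15 + 1) = 5.6.
Rank 5 is 7.9 and rank 6 is 14.6.
Interpolate: 7.9 + 0.6·(14.6 − 7.9) = 7.9 + 0.6·6.7 = 11.92.

11.92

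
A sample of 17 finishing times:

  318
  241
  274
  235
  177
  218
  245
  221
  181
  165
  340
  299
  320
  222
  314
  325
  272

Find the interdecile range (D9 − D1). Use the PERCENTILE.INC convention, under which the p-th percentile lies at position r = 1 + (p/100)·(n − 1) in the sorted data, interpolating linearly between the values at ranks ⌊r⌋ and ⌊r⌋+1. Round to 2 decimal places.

Sorted: 165, 177, 181, 218, 221, 222, 235, 241, 245, 272, 274, 299, 314, 318, 320, 325, 340.
n = 17.
P10: r = 2.6; ranks 2–3 are 177, 181; interpolating gives 179.4.
P90: r = 15.4; ranks 15–16 are 320, 325; interpolating gives 322.
Difference: 322 − 179.4 = 142.6.

142.60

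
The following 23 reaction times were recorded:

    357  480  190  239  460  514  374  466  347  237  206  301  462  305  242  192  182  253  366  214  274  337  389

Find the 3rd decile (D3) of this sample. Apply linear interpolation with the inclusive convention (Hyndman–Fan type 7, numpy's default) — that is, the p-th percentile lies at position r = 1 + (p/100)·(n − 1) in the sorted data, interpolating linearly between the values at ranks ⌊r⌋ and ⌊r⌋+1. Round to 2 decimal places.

Sorted: 182, 190, 192, 206, 214, 237, 239, 242, 253, 274, 301, 305, 337, 347, 357, 366, 374, 389, 460, 462, 466, 480, 514.
n = 23.
r = 1 + (30/100)·(23 − 1) = 1 + 6.6 = 7.6.
Rank 7 is 239 and rank 8 is 242.
Interpolate: 239 + 0.6·(242 − 239) = 239 + 0.6·3 = 240.8.

240.80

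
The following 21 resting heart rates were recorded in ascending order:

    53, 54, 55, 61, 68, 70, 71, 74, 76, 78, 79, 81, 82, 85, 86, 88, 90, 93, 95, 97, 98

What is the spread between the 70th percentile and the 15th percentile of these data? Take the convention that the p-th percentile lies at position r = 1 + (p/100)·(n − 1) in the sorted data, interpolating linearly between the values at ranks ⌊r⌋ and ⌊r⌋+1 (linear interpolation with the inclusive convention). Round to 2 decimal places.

n = 21.
P15: r = 4 (integer) → 61.
P70: r = 15 (integer) → 86.
Difference: 86 − 61 = 25.

25.00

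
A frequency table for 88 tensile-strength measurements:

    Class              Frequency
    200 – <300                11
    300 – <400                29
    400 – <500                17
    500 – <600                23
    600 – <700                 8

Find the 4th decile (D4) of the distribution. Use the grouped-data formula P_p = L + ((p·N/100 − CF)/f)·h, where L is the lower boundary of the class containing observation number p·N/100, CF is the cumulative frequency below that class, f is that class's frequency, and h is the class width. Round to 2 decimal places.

383.45

N = 88; target position k = 40/100 · 88 = 35.2.
Cumulative frequencies: 11, 40, 57, 80, 88.
Observation 35.2 falls in the class 300 – <400.
L = 300, CF = 11, f = 29, h = 100.
P40 = 300 + ((35.2 − 11)/29)·100 = 300 + 83.4483 = 383.448.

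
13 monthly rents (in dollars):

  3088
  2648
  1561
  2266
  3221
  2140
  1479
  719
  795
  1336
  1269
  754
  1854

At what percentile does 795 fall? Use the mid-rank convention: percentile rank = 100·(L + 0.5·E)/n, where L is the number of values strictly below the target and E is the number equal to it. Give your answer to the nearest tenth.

Sorted: 719, 754, 795, 1269, 1336, 1479, 1561, 1854, 2140, 2266, 2648, 3088, 3221.
Count below 795: L = 2; count equal: E = 1; n = 13.
Percentile rank = 100·(2 + 0.5·1)/13 = 100·2.5/13 = 19.23.

19.2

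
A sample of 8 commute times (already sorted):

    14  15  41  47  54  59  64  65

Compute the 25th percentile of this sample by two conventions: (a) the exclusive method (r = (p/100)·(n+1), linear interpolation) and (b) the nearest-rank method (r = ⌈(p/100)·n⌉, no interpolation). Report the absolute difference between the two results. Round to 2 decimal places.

n = 8.
(a) r = 2.25; between ranks 2 (15) and 3 (41): 21.5.
(b) the nearest-rank method: rank 2 → 15.
|21.5 − 15| = 6.5.

6.50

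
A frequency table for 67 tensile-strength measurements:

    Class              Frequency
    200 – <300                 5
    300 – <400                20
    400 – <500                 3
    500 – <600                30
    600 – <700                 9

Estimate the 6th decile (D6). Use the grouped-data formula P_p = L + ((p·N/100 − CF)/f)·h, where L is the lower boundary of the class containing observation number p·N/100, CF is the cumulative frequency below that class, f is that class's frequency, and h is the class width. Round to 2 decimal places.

N = 67; target position k = 60/100 · 67 = 40.2.
Cumulative frequencies: 5, 25, 28, 58, 67.
Observation 40.2 falls in the class 500 – <600.
L = 500, CF = 28, f = 30, h = 100.
P60 = 500 + ((40.2 − 28)/30)·100 = 500 + 40.6667 = 540.667.

540.67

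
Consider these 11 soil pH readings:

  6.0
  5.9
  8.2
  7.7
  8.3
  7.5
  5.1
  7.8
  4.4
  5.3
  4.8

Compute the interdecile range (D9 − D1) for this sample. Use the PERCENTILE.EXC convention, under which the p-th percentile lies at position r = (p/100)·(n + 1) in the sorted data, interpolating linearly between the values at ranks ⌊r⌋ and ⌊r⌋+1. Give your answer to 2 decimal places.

Sorted: 4.4, 4.8, 5.1, 5.3, 5.9, 6.0, 7.5, 7.7, 7.8, 8.2, 8.3.
n = 11.
P10: r = 1.2; ranks 1–2 are 4.4, 4.8; interpolating gives 4.48.
P90: r = 10.8; ranks 10–11 are 8.2, 8.3; interpolating gives 8.28.
Difference: 8.28 − 4.48 = 3.8.

3.80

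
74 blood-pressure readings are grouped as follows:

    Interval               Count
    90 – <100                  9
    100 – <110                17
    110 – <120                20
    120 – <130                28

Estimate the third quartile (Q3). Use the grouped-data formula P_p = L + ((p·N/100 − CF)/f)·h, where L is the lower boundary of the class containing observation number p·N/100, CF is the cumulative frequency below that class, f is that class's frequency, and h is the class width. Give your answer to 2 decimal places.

123.39

N = 74; target position k = 75/100 · 74 = 55.5.
Cumulative frequencies: 9, 26, 46, 74.
Observation 55.5 falls in the class 120 – <130.
L = 120, CF = 46, f = 28, h = 10.
P75 = 120 + ((55.5 − 46)/28)·10 = 120 + 3.39286 = 123.393.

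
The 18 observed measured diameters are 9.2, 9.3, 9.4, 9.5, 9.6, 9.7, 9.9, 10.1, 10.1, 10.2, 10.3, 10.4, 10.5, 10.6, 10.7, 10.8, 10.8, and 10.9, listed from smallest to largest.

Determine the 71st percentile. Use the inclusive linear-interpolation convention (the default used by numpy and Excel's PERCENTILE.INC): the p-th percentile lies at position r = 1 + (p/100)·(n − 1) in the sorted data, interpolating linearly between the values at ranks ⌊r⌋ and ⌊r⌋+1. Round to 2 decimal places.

10.51

n = 18.
r = 1 + (71/100)·(18 − 1) = 1 + 12.07 = 13.07.
Rank 13 is 10.5 and rank 14 is 10.6.
Interpolate: 10.5 + 0.07·(10.6 − 10.5) = 10.5 + 0.07·0.1 = 10.507.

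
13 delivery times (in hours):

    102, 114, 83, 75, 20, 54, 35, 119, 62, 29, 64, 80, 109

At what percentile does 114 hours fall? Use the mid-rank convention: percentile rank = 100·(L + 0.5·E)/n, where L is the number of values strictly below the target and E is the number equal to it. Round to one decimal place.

88.5

Sorted: 20, 29, 35, 54, 62, 64, 75, 80, 83, 102, 109, 114, 119.
Count below 114: L = 11; count equal: E = 1; n = 13.
Percentile rank = 100·(11 + 0.5·1)/13 = 100·11.5/13 = 88.46.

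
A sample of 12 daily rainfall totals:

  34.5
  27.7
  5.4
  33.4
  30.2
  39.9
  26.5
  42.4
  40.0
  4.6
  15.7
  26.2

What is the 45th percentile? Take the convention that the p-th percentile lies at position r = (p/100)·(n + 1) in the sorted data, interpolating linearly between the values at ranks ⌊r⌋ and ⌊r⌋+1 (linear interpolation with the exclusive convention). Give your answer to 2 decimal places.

27.52

Sorted: 4.6, 5.4, 15.7, 26.2, 26.5, 27.7, 30.2, 33.4, 34.5, 39.9, 40.0, 42.4.
n = 12.
r = (45/100)·(12 + 1) = 5.85.
Rank 5 is 26.5 and rank 6 is 27.7.
Interpolate: 26.5 + 0.85·(27.7 − 26.5) = 26.5 + 0.85·1.2 = 27.52.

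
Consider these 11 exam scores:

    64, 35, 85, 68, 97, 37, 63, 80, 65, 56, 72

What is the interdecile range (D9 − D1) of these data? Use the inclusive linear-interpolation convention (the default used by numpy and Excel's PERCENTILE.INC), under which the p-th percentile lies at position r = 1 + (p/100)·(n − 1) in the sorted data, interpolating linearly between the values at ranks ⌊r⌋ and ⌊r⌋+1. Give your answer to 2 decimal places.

48.00

Sorted: 35, 37, 56, 63, 64, 65, 68, 72, 80, 85, 97.
n = 11.
P10: r = 2 (integer) → 37.
P90: r = 10 (integer) → 85.
Difference: 85 − 37 = 48.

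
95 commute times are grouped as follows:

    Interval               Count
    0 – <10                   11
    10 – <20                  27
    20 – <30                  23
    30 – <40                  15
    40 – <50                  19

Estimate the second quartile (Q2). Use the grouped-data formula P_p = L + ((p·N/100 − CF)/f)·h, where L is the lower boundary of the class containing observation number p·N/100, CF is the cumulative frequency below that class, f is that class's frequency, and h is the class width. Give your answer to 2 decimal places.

N = 95; target position k = 50/100 · 95 = 47.5.
Cumulative frequencies: 11, 38, 61, 76, 95.
Observation 47.5 falls in the class 20 – <30.
L = 20, CF = 38, f = 23, h = 10.
P50 = 20 + ((47.5 − 38)/23)·10 = 20 + 4.13043 = 24.1304.

24.13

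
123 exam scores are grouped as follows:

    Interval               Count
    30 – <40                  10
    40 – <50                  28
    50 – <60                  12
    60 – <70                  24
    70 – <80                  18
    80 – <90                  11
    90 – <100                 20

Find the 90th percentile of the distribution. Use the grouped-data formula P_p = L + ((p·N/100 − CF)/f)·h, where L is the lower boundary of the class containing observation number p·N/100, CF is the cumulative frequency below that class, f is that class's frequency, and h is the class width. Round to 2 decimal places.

N = 123; target position k = 90/100 · 123 = 110.7.
Cumulative frequencies: 10, 38, 50, 74, 92, 103, 123.
Observation 110.7 falls in the class 90 – <100.
L = 90, CF = 103, f = 20, h = 10.
P90 = 90 + ((110.7 − 103)/20)·10 = 90 + 3.85 = 93.85.

93.85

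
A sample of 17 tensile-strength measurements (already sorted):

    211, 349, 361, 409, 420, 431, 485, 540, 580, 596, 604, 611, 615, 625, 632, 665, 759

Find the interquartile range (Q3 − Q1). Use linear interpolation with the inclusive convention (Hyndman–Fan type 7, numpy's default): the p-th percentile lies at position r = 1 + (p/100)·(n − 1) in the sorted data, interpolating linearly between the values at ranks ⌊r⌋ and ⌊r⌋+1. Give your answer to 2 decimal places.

195.00

n = 17.
P25: r = 5 (integer) → 420.
P75: r = 13 (integer) → 615.
Difference: 615 − 420 = 195.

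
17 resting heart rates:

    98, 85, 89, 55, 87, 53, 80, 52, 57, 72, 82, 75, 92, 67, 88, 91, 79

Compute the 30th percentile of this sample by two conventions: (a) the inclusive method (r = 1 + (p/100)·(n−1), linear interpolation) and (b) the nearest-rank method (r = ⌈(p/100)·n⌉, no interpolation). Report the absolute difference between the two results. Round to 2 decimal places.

Sorted: 52, 53, 55, 57, 67, 72, 75, 79, 80, 82, 85, 87, 88, 89, 91, 92, 98.
n = 17.
(a) r = 5.8; between ranks 5 (67) and 6 (72): 71.
(b) the nearest-rank method: rank 6 → 72.
|71 − 72| = 1.

1.00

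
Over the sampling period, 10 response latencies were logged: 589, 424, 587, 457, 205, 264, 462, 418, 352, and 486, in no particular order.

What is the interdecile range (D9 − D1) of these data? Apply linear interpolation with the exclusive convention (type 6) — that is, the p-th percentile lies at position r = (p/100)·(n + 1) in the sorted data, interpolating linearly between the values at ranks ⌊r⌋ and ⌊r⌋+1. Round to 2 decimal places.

Sorted: 205, 264, 352, 418, 424, 457, 462, 486, 587, 589.
n = 10.
P10: r = 1.1; ranks 1–2 are 205, 264; interpolating gives 210.9.
P90: r = 9.9; ranks 9–10 are 587, 589; interpolating gives 588.8.
Difference: 588.8 − 210.9 = 377.9.

377.90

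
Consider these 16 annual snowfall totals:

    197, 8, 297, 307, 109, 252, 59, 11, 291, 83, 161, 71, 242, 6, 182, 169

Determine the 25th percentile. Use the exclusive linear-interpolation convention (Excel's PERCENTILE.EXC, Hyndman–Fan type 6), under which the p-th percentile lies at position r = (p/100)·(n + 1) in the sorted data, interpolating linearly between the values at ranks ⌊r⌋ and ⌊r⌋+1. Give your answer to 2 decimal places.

62.00

Sorted: 6, 8, 11, 59, 71, 83, 109, 161, 169, 182, 197, 242, 252, 291, 297, 307.
n = 16.
r = (25/100)·(16 + 1) = 4.25.
Rank 4 is 59 and rank 5 is 71.
Interpolate: 59 + 0.25·(71 − 59) = 59 + 0.25·12 = 62.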